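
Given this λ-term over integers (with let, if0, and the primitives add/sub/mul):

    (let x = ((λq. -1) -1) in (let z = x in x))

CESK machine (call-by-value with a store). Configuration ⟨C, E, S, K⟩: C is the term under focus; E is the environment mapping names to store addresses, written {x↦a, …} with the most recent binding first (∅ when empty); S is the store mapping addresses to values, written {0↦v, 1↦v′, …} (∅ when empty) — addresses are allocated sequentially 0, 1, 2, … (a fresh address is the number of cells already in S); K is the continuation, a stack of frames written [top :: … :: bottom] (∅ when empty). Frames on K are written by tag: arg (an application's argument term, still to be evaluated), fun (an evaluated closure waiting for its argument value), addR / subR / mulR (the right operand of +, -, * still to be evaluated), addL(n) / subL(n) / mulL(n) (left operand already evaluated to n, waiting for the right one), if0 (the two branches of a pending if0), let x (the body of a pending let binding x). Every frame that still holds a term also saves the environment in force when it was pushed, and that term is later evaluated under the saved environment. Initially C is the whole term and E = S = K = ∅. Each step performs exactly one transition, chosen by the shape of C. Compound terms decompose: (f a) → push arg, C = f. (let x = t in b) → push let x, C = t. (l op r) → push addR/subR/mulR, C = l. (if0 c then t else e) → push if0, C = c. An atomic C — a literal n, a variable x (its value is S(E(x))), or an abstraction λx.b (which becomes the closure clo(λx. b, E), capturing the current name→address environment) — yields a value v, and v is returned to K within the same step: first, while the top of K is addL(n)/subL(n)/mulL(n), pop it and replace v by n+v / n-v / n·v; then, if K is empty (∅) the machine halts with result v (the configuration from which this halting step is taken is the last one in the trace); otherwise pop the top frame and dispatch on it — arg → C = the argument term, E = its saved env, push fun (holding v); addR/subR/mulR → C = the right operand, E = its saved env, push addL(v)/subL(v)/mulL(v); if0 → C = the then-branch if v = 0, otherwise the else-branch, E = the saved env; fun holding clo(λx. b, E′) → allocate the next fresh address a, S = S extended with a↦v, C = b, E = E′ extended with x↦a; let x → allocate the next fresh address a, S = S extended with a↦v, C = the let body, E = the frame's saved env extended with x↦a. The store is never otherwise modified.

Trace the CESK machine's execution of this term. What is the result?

Answer: -1

Execution trace:
t=0: ⟨C=(let x = ((λq. -1) -1) in (let z = x in x)); E=∅; S=∅; K=∅⟩
t=1: ⟨C=((λq. -1) -1); E=∅; S=∅; K=[let x]⟩
t=2: ⟨C=(λq. -1); E=∅; S=∅; K=[arg :: let x]⟩
t=3: ⟨C=-1; E=∅; S=∅; K=[fun :: let x]⟩
t=4: ⟨C=-1; E={q↦0}; S={0↦-1}; K=[let x]⟩
t=5: ⟨C=(let z = x in x); E={x↦1}; S={0↦-1, 1↦-1}; K=∅⟩
t=6: ⟨C=x; E={x↦1}; S={0↦-1, 1↦-1}; K=[let z]⟩
t=7: ⟨C=x; E={z↦2, x↦1}; S={0↦-1, 1↦-1, 2↦-1}; K=∅⟩
→ final value -1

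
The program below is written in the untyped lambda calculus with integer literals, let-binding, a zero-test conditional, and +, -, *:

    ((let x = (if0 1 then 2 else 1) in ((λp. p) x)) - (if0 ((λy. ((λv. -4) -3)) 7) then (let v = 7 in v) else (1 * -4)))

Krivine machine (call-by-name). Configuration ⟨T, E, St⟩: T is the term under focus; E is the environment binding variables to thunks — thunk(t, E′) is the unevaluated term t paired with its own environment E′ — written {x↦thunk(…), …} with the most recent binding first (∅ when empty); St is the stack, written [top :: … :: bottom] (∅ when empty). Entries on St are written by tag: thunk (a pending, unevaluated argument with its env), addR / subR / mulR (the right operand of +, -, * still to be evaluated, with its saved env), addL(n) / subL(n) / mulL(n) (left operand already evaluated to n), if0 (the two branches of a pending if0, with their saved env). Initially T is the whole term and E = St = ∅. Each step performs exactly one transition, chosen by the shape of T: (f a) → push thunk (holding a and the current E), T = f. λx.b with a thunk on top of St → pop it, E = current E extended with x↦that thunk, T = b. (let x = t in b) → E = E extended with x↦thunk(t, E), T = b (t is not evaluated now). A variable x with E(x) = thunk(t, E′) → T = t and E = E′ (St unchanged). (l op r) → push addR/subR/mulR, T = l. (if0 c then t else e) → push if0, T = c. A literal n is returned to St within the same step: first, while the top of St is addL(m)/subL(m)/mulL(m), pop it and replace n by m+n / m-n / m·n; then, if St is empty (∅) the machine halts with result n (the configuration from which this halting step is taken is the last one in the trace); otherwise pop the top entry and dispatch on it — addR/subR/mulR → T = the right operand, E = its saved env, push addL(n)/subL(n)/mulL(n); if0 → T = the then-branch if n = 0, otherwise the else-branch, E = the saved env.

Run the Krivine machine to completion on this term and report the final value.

Answer: 5

Derivation:
[0] [T=((let x = (if0 1 then 2 else 1) in ((λp. p) x)) - (if0 ((λy. ((λv. -4) -3)) 7) then (let v = 7 in v) else (1 * -4))) | E=∅ | St=∅]
[1] [T=(let x = (if0 1 then 2 else 1) in ((λp. p) x)) | E=∅ | St=[subR]]
[2] [T=((λp. p) x) | E={x↦thunk((if0 1 then 2 else 1), ∅)} | St=[subR]]
[3] [T=(λp. p) | E={x↦thunk((if0 1 then 2 else 1), ∅)} | St=[thunk :: subR]]
[4] [T=p | E={p↦thunk(x, {x↦thunk((if0 1 then 2 else 1), ∅)}), x↦thunk((if0 1 then 2 else 1), ∅)} | St=[subR]]
[5] [T=x | E={x↦thunk((if0 1 then 2 else 1), ∅)} | St=[subR]]
[6] [T=(if0 1 then 2 else 1) | E=∅ | St=[subR]]
[7] [T=1 | E=∅ | St=[if0 :: subR]]
[8] [T=1 | E=∅ | St=[subR]]
[9] [T=(if0 ((λy. ((λv. -4) -3)) 7) then (let v = 7 in v) else (1 * -4)) | E=∅ | St=[subL(1)]]
[10] [T=((λy. ((λv. -4) -3)) 7) | E=∅ | St=[if0 :: subL(1)]]
[11] [T=(λy. ((λv. -4) -3)) | E=∅ | St=[thunk :: if0 :: subL(1)]]
[12] [T=((λv. -4) -3) | E={y↦thunk(7, ∅)} | St=[if0 :: subL(1)]]
[13] [T=(λv. -4) | E={y↦thunk(7, ∅)} | St=[thunk :: if0 :: subL(1)]]
[14] [T=-4 | E={v↦thunk(-3, {y↦thunk(7, ∅)}), y↦thunk(7, ∅)} | St=[if0 :: subL(1)]]
[15] [T=(1 * -4) | E=∅ | St=[subL(1)]]
[16] [T=1 | E=∅ | St=[mulR :: subL(1)]]
[17] [T=-4 | E=∅ | St=[mulL(1) :: subL(1)]]
→ final value 5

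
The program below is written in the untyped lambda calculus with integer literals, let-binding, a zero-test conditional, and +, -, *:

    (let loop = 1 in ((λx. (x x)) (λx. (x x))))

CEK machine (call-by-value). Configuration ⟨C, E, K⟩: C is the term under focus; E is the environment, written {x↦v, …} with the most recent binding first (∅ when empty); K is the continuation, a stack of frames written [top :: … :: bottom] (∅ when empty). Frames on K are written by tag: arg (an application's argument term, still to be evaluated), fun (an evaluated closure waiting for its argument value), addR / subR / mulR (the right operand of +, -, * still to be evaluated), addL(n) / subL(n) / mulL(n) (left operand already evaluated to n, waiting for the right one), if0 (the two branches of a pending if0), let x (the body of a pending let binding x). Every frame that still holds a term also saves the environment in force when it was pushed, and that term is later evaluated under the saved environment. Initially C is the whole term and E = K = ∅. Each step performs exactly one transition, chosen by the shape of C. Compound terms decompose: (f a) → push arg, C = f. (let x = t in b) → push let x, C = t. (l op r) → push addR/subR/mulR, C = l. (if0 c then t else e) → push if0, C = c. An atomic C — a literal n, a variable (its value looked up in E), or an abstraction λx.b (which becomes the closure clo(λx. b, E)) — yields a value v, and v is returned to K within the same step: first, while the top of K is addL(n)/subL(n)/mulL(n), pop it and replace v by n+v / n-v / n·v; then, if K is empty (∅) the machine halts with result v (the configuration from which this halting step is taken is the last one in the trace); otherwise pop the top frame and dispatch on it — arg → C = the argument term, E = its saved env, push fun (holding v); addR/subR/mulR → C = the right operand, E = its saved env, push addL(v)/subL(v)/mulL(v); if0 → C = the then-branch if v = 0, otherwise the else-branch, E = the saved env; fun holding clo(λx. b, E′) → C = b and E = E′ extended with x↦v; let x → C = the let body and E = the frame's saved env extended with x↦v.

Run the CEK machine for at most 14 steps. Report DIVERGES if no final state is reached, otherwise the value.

Answer: DIVERGES (no final state within 14 steps)

Machine steps:
0. ⟨C=(let loop = 1 in ((λx. (x x)) (λx. (x x)))); E=∅; K=∅⟩
1. ⟨C=1; E=∅; K=[let loop]⟩
2. ⟨C=((λx. (x x)) (λx. (x x))); E={loop↦1}; K=∅⟩
3. ⟨C=(λx. (x x)); E={loop↦1}; K=[arg]⟩
4. ⟨C=(λx. (x x)); E={loop↦1}; K=[fun]⟩
5. ⟨C=(x x); E={x↦clo(λx. (x x), {loop↦1}), loop↦1}; K=∅⟩
6. ⟨C=x; E={x↦clo(λx. (x x), {loop↦1}), loop↦1}; K=[arg]⟩
7. ⟨C=x; E={x↦clo(λx. (x x), {loop↦1}), loop↦1}; K=[fun]⟩
… configuration repeats with period 3 (steps 5–7 recur indefinitely) …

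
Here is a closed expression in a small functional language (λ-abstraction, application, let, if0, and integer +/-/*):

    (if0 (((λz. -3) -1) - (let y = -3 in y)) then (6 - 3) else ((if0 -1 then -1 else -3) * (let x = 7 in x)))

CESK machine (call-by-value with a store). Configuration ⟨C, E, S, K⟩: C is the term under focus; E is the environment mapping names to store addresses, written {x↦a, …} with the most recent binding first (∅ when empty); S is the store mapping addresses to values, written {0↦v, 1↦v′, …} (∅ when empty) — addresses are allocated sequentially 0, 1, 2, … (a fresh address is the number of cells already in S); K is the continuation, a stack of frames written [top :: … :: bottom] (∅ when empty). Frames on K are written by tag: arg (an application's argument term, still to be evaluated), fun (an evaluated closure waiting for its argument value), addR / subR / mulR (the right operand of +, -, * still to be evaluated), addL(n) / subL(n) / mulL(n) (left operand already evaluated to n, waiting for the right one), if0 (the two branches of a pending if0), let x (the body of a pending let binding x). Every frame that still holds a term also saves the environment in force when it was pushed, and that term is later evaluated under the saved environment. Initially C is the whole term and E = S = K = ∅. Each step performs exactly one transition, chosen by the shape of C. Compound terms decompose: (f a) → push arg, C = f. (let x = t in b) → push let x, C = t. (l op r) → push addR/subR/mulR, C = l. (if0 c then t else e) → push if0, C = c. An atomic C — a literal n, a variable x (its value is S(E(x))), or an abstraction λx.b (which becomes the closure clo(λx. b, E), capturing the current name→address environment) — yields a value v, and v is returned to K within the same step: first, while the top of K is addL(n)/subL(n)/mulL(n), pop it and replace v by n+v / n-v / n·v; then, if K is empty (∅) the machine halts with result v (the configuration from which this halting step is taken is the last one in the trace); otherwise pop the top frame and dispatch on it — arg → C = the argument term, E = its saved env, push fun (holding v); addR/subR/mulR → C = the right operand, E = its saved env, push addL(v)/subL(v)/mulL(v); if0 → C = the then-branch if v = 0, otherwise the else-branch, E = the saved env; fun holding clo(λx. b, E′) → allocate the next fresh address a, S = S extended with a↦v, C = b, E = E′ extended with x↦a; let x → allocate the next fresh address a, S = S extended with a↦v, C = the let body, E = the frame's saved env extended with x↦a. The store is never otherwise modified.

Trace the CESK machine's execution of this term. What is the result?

Answer: 3

Execution trace:
0. [C=(if0 (((λz. -3) -1) - (let y = -3 in y)) then (6 - 3) else ((if0 -1 then -1 else -3) * (let x = 7 in x))) | E=∅ | S=∅ | K=∅]
1. [C=(((λz. -3) -1) - (let y = -3 in y)) | E=∅ | S=∅ | K=[if0]]
2. [C=((λz. -3) -1) | E=∅ | S=∅ | K=[subR :: if0]]
3. [C=(λz. -3) | E=∅ | S=∅ | K=[arg :: subR :: if0]]
4. [C=-1 | E=∅ | S=∅ | K=[fun :: subR :: if0]]
5. [C=-3 | E={z↦0} | S={0↦-1} | K=[subR :: if0]]
6. [C=(let y = -3 in y) | E=∅ | S={0↦-1} | K=[subL(-3) :: if0]]
7. [C=-3 | E=∅ | S={0↦-1} | K=[let y :: subL(-3) :: if0]]
8. [C=y | E={y↦1} | S={0↦-1, 1↦-3} | K=[subL(-3) :: if0]]
9. [C=(6 - 3) | E=∅ | S={0↦-1, 1↦-3} | K=∅]
10. [C=6 | E=∅ | S={0↦-1, 1↦-3} | K=[subR]]
11. [C=3 | E=∅ | S={0↦-1, 1↦-3} | K=[subL(6)]]
→ final value 3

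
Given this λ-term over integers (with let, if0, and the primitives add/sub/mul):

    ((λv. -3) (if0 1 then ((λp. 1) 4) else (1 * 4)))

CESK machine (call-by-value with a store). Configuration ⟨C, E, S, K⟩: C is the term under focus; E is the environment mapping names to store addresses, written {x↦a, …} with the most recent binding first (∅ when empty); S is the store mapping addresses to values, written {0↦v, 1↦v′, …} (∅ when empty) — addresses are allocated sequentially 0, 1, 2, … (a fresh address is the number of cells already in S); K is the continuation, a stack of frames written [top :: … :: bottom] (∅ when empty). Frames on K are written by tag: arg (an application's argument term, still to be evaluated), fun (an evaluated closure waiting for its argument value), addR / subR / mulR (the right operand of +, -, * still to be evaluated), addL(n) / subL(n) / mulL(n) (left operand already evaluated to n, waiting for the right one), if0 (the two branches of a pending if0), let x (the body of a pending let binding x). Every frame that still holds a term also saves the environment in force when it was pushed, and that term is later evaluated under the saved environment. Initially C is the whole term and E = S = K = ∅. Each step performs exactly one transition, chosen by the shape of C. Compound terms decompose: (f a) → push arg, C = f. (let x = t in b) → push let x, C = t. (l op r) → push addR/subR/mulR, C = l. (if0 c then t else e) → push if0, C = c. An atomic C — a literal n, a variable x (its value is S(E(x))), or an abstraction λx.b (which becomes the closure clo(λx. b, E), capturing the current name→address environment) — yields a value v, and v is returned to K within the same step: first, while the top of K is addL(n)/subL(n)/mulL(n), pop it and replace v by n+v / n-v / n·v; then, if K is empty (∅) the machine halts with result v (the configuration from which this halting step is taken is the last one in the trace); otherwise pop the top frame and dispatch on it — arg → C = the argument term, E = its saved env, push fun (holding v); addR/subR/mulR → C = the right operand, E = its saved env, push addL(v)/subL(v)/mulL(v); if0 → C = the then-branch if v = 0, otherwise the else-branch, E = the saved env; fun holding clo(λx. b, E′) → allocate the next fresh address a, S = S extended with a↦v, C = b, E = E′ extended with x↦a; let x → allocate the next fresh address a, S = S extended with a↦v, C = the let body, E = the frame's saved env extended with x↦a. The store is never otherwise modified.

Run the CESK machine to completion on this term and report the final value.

Answer: -3

Machine steps:
[0] ⟨C=((λv. -3) (if0 1 then ((λp. 1) 4) else (1 * 4))); E=∅; S=∅; K=∅⟩
[1] ⟨C=(λv. -3); E=∅; S=∅; K=[arg]⟩
[2] ⟨C=(if0 1 then ((λp. 1) 4) else (1 * 4)); E=∅; S=∅; K=[fun]⟩
[3] ⟨C=1; E=∅; S=∅; K=[if0 :: fun]⟩
[4] ⟨C=(1 * 4); E=∅; S=∅; K=[fun]⟩
[5] ⟨C=1; E=∅; S=∅; K=[mulR :: fun]⟩
[6] ⟨C=4; E=∅; S=∅; K=[mulL(1) :: fun]⟩
[7] ⟨C=-3; E={v↦0}; S={0↦4}; K=∅⟩
→ final value -3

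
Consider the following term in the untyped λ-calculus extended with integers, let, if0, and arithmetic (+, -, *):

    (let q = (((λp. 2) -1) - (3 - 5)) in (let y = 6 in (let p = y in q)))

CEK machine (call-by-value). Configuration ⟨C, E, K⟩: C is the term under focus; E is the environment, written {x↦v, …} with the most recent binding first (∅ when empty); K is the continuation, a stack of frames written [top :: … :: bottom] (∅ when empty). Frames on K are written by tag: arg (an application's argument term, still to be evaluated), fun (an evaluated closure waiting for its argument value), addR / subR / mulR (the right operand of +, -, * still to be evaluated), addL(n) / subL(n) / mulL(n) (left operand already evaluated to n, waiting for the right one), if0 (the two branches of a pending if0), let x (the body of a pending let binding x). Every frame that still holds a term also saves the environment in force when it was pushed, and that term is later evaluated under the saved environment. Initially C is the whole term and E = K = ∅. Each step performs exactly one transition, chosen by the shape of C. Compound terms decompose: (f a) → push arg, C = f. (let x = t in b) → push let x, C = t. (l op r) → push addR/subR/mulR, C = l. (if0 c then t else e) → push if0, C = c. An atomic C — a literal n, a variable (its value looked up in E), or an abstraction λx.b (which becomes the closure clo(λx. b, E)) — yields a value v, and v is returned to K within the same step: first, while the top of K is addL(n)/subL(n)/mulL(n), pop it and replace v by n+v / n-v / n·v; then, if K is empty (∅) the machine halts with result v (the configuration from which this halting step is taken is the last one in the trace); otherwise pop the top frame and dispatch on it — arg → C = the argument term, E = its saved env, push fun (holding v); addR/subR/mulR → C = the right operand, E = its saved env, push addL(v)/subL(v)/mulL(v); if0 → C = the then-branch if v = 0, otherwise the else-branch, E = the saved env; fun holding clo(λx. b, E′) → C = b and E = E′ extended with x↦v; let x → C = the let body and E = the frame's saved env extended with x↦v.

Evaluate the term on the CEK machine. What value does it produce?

step 0: <C=(let q = (((λp. 2) -1) - (3 - 5)) in (let y = 6 in (let p = y in q))), E=∅, K=∅>
step 1: <C=(((λp. 2) -1) - (3 - 5)), E=∅, K=[let q]>
step 2: <C=((λp. 2) -1), E=∅, K=[subR :: let q]>
step 3: <C=(λp. 2), E=∅, K=[arg :: subR :: let q]>
step 4: <C=-1, E=∅, K=[fun :: subR :: let q]>
step 5: <C=2, E={p↦-1}, K=[subR :: let q]>
step 6: <C=(3 - 5), E=∅, K=[subL(2) :: let q]>
step 7: <C=3, E=∅, K=[subR :: subL(2) :: let q]>
step 8: <C=5, E=∅, K=[subL(3) :: subL(2) :: let q]>
step 9: <C=(let y = 6 in (let p = y in q)), E={q↦4}, K=∅>
step 10: <C=6, E={q↦4}, K=[let y]>
step 11: <C=(let p = y in q), E={y↦6, q↦4}, K=∅>
step 12: <C=y, E={y↦6, q↦4}, K=[let p]>
step 13: <C=q, E={p↦6, y↦6, q↦4}, K=∅>
→ final value 4

Answer: 4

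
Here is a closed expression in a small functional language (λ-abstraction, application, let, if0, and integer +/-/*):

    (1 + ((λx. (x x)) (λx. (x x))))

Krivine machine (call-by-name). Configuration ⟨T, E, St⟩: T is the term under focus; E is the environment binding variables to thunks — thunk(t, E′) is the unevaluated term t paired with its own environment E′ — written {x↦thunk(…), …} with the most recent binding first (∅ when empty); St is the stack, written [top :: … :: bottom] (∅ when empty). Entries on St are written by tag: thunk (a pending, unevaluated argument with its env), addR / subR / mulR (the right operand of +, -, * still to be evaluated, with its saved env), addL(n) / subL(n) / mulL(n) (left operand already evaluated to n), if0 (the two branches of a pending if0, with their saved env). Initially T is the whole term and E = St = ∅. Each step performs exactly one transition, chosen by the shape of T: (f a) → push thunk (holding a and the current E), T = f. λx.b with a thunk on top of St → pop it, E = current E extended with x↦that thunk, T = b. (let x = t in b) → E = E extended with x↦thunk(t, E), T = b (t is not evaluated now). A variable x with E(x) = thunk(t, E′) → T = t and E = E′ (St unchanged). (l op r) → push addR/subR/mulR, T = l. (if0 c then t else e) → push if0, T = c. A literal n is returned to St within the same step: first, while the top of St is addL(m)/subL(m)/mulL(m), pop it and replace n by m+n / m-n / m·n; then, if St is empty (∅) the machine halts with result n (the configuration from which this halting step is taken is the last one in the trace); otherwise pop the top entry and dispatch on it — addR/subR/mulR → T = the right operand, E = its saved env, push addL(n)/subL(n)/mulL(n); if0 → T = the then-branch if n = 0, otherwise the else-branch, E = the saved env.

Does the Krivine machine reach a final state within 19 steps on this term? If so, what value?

[0] ⟨T=(1 + ((λx. (x x)) (λx. (x x)))); E=∅; St=∅⟩
[1] ⟨T=1; E=∅; St=[addR]⟩
[2] ⟨T=((λx. (x x)) (λx. (x x))); E=∅; St=[addL(1)]⟩
[3] ⟨T=(λx. (x x)); E=∅; St=[thunk :: addL(1)]⟩
[4] ⟨T=(x x); E={x↦thunk((λx. (x x)), ∅)}; St=[addL(1)]⟩
[5] ⟨T=x; E={x↦thunk((λx. (x x)), ∅)}; St=[thunk :: addL(1)]⟩
[6] ⟨T=(λx. (x x)); E=∅; St=[thunk :: addL(1)]⟩
[7] ⟨T=(x x); E={x↦thunk(x, {x↦thunk((λx. (x x)), ∅)})}; St=[addL(1)]⟩
[8] ⟨T=x; E={x↦thunk(x, {x↦thunk((λx. (x x)), ∅)})}; St=[thunk :: addL(1)]⟩
[9] ⟨T=x; E={x↦thunk((λx. (x x)), ∅)}; St=[thunk :: addL(1)]⟩
[10] ⟨T=(λx. (x x)); E=∅; St=[thunk :: addL(1)]⟩
[11] ⟨T=(x x); E={x↦thunk(x, {x↦thunk(x, {x↦thunk((λx. (x x)), ∅)})})}; St=[addL(1)]⟩
[12] ⟨T=x; E={x↦thunk(x, {x↦thunk(x, {x↦thunk((λx. (x x)), ∅)})})}; St=[thunk :: addL(1)]⟩
[13] ⟨T=x; E={x↦thunk(x, {x↦thunk((λx. (x x)), ∅)})}; St=[thunk :: addL(1)]⟩
[14] ⟨T=x; E={x↦thunk((λx. (x x)), ∅)}; St=[thunk :: addL(1)]⟩
[15] ⟨T=(λx. (x x)); E=∅; St=[thunk :: addL(1)]⟩
[16] ⟨T=(x x); E={x↦thunk(x, {x↦thunk(x, {x↦thunk(x, {x↦thunk((λx. (x x)), ∅)})})})}; St=[addL(1)]⟩
[17] ⟨T=x; E={x↦thunk(x, {x↦thunk(x, {x↦thunk(x, {x↦thunk((λx. (x x)), ∅)})})})}; St=[thunk :: addL(1)]⟩
[18] ⟨T=x; E={x↦thunk(x, {x↦thunk(x, {x↦thunk((λx. (x x)), ∅)})})}; St=[thunk :: addL(1)]⟩
[19] ⟨T=x; E={x↦thunk(x, {x↦thunk((λx. (x x)), ∅)})}; St=[thunk :: addL(1)]⟩
→ 19 transitions taken and the configuration is still not final: no result within 19 steps

Answer: DIVERGES (no final state within 19 steps)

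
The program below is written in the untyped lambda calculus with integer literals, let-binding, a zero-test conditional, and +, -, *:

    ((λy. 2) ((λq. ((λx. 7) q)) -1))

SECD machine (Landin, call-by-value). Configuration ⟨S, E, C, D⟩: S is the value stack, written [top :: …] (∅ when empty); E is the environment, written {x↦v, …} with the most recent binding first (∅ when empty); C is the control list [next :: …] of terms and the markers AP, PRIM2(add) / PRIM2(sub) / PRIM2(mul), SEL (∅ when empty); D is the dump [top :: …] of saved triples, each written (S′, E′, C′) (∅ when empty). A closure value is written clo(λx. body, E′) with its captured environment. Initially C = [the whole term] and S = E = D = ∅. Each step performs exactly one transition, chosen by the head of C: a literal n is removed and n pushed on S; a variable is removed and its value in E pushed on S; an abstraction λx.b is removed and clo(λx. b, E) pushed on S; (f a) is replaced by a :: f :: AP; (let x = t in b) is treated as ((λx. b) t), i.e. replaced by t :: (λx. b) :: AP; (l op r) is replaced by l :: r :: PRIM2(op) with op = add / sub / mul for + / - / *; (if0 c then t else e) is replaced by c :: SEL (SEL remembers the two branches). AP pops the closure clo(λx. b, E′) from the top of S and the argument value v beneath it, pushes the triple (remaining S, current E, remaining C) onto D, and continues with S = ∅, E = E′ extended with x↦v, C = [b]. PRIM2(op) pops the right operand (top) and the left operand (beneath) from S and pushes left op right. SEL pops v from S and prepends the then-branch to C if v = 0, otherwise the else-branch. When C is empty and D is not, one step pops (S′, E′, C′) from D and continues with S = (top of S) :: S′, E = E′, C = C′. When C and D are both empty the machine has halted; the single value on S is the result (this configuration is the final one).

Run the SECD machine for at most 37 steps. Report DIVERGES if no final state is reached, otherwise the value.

Answer: 2

Derivation:
[0] ⟨S=∅; E=∅; C=[((λy. 2) ((λq. ((λx. 7) q)) -1))]; D=∅⟩
[1] ⟨S=∅; E=∅; C=[((λq. ((λx. 7) q)) -1) :: (λy. 2) :: AP]; D=∅⟩
[2] ⟨S=∅; E=∅; C=[-1 :: (λq. ((λx. 7) q)) :: AP :: (λy. 2) :: AP]; D=∅⟩
[3] ⟨S=[-1]; E=∅; C=[(λq. ((λx. 7) q)) :: AP :: (λy. 2) :: AP]; D=∅⟩
[4] ⟨S=[clo(λq. ((λx. 7) q), ∅) :: -1]; E=∅; C=[AP :: (λy. 2) :: AP]; D=∅⟩
[5] ⟨S=∅; E={q↦-1}; C=[((λx. 7) q)]; D=[(∅, ∅, [(λy. 2) :: AP])]⟩
[6] ⟨S=∅; E={q↦-1}; C=[q :: (λx. 7) :: AP]; D=[(∅, ∅, [(λy. 2) :: AP])]⟩
[7] ⟨S=[-1]; E={q↦-1}; C=[(λx. 7) :: AP]; D=[(∅, ∅, [(λy. 2) :: AP])]⟩
[8] ⟨S=[clo(λx. 7, {q↦-1}) :: -1]; E={q↦-1}; C=[AP]; D=[(∅, ∅, [(λy. 2) :: AP])]⟩
[9] ⟨S=∅; E={x↦-1, q↦-1}; C=[7]; D=[(∅, {q↦-1}, ∅) :: (∅, ∅, [(λy. 2) :: AP])]⟩
[10] ⟨S=[7]; E={x↦-1, q↦-1}; C=∅; D=[(∅, {q↦-1}, ∅) :: (∅, ∅, [(λy. 2) :: AP])]⟩
[11] ⟨S=[7]; E={q↦-1}; C=∅; D=[(∅, ∅, [(λy. 2) :: AP])]⟩
[12] ⟨S=[7]; E=∅; C=[(λy. 2) :: AP]; D=∅⟩
[13] ⟨S=[clo(λy. 2, ∅) :: 7]; E=∅; C=[AP]; D=∅⟩
[14] ⟨S=∅; E={y↦7}; C=[2]; D=[(∅, ∅, ∅)]⟩
[15] ⟨S=[2]; E={y↦7}; C=∅; D=[(∅, ∅, ∅)]⟩
[16] ⟨S=[2]; E=∅; C=∅; D=∅⟩
→ final value 2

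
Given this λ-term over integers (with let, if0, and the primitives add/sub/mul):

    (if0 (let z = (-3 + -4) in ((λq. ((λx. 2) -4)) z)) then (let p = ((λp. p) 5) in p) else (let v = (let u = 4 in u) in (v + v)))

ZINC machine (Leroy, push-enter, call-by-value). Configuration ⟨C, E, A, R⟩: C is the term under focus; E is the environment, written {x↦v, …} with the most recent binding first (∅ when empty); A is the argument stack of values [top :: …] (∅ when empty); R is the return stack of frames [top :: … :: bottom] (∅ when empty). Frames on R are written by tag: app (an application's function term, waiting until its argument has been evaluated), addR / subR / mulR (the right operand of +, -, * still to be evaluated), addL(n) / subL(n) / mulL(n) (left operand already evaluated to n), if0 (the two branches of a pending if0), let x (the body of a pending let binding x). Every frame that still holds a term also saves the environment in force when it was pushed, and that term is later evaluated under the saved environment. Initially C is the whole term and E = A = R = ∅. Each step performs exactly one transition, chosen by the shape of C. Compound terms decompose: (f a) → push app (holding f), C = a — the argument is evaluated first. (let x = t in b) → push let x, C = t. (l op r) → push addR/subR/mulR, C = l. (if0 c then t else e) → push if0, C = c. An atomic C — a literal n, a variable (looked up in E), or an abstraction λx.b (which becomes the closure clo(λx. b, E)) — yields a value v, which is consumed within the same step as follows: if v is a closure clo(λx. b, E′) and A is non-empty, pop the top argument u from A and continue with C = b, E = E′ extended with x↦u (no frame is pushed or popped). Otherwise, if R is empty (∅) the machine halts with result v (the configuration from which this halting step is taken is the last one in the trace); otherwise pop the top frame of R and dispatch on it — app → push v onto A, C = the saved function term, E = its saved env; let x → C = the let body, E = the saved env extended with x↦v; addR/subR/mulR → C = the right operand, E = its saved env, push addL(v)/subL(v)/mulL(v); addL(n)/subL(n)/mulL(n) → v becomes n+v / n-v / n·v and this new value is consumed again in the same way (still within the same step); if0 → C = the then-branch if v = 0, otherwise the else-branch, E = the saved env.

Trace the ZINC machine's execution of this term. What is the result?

0. <C=(if0 (let z = (-3 + -4) in ((λq. ((λx. 2) -4)) z)) then (let p = ((λp. p) 5) in p) else (let v = (let u = 4 in u) in (v + v))), E=∅, A=∅, R=∅>
1. <C=(let z = (-3 + -4) in ((λq. ((λx. 2) -4)) z)), E=∅, A=∅, R=[if0]>
2. <C=(-3 + -4), E=∅, A=∅, R=[let z :: if0]>
3. <C=-3, E=∅, A=∅, R=[addR :: let z :: if0]>
4. <C=-4, E=∅, A=∅, R=[addL(-3) :: let z :: if0]>
5. <C=((λq. ((λx. 2) -4)) z), E={z↦-7}, A=∅, R=[if0]>
6. <C=z, E={z↦-7}, A=∅, R=[app :: if0]>
7. <C=(λq. ((λx. 2) -4)), E={z↦-7}, A=[-7], R=[if0]>
8. <C=((λx. 2) -4), E={q↦-7, z↦-7}, A=∅, R=[if0]>
9. <C=-4, E={q↦-7, z↦-7}, A=∅, R=[app :: if0]>
10. <C=(λx. 2), E={q↦-7, z↦-7}, A=[-4], R=[if0]>
11. <C=2, E={x↦-4, q↦-7, z↦-7}, A=∅, R=[if0]>
12. <C=(let v = (let u = 4 in u) in (v + v)), E=∅, A=∅, R=∅>
13. <C=(let u = 4 in u), E=∅, A=∅, R=[let v]>
14. <C=4, E=∅, A=∅, R=[let u :: let v]>
15. <C=u, E={u↦4}, A=∅, R=[let v]>
16. <C=(v + v), E={v↦4}, A=∅, R=∅>
17. <C=v, E={v↦4}, A=∅, R=[addR]>
18. <C=v, E={v↦4}, A=∅, R=[addL(4)]>
→ final value 8

Answer: 8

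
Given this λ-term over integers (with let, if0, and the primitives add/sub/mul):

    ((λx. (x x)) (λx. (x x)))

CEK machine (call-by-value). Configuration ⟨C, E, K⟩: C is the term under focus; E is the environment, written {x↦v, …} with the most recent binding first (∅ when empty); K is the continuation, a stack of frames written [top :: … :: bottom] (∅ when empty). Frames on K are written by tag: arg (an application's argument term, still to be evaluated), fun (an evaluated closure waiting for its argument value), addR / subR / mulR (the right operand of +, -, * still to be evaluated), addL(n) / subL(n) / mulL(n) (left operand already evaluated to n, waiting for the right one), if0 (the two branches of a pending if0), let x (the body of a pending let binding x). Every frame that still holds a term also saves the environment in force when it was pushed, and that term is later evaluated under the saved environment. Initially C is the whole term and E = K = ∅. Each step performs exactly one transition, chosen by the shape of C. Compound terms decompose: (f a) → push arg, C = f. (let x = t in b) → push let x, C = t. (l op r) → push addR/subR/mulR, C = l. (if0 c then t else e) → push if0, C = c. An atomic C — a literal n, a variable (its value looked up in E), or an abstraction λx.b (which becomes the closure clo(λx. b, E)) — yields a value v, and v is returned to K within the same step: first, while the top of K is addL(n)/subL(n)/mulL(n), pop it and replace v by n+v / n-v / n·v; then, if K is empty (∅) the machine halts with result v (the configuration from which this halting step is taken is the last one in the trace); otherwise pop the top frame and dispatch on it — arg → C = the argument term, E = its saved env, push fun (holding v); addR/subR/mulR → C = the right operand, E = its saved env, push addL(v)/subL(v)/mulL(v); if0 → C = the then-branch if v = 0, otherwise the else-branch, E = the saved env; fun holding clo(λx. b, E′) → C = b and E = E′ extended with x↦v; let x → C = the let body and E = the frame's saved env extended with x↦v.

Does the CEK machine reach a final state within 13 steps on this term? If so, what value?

step 0: ⟨C=((λx. (x x)) (λx. (x x))); E=∅; K=∅⟩
step 1: ⟨C=(λx. (x x)); E=∅; K=[arg]⟩
step 2: ⟨C=(λx. (x x)); E=∅; K=[fun]⟩
step 3: ⟨C=(x x); E={x↦clo(λx. (x x), ∅)}; K=∅⟩
step 4: ⟨C=x; E={x↦clo(λx. (x x), ∅)}; K=[arg]⟩
step 5: ⟨C=x; E={x↦clo(λx. (x x), ∅)}; K=[fun]⟩
… configuration repeats with period 3 (steps 3–5 recur indefinitely) …

Answer: DIVERGES (no final state within 13 steps)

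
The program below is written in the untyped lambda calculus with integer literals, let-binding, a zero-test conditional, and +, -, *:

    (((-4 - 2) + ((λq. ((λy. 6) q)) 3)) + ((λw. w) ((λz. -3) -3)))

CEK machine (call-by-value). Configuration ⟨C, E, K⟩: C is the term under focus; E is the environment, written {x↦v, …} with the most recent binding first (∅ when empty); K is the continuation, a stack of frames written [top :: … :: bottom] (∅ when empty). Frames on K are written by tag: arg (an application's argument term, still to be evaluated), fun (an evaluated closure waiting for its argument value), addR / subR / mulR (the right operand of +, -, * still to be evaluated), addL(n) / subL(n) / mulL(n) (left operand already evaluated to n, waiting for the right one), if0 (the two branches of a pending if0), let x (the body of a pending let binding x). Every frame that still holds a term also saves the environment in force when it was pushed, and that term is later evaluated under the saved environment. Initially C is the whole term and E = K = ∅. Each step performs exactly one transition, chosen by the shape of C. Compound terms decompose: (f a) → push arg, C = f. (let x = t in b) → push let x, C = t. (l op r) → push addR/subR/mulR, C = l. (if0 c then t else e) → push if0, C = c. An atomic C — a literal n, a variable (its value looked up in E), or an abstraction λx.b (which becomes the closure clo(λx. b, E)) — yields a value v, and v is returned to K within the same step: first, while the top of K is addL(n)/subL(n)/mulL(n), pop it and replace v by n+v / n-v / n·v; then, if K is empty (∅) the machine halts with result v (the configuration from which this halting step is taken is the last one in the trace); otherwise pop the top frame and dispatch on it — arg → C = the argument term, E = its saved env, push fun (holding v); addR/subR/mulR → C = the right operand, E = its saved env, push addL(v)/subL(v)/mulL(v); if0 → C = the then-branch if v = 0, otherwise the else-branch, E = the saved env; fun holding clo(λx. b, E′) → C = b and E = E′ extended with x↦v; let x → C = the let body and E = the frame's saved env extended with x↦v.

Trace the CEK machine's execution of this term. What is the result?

Answer: -3

Execution trace:
t=0: ⟨C=(((-4 - 2) + ((λq. ((λy. 6) q)) 3)) + ((λw. w) ((λz. -3) -3))); E=∅; K=∅⟩
t=1: ⟨C=((-4 - 2) + ((λq. ((λy. 6) q)) 3)); E=∅; K=[addR]⟩
t=2: ⟨C=(-4 - 2); E=∅; K=[addR :: addR]⟩
t=3: ⟨C=-4; E=∅; K=[subR :: addR :: addR]⟩
t=4: ⟨C=2; E=∅; K=[subL(-4) :: addR :: addR]⟩
t=5: ⟨C=((λq. ((λy. 6) q)) 3); E=∅; K=[addL(-6) :: addR]⟩
t=6: ⟨C=(λq. ((λy. 6) q)); E=∅; K=[arg :: addL(-6) :: addR]⟩
t=7: ⟨C=3; E=∅; K=[fun :: addL(-6) :: addR]⟩
t=8: ⟨C=((λy. 6) q); E={q↦3}; K=[addL(-6) :: addR]⟩
t=9: ⟨C=(λy. 6); E={q↦3}; K=[arg :: addL(-6) :: addR]⟩
t=10: ⟨C=q; E={q↦3}; K=[fun :: addL(-6) :: addR]⟩
t=11: ⟨C=6; E={y↦3, q↦3}; K=[addL(-6) :: addR]⟩
t=12: ⟨C=((λw. w) ((λz. -3) -3)); E=∅; K=[addL(0)]⟩
t=13: ⟨C=(λw. w); E=∅; K=[arg :: addL(0)]⟩
t=14: ⟨C=((λz. -3) -3); E=∅; K=[fun :: addL(0)]⟩
t=15: ⟨C=(λz. -3); E=∅; K=[arg :: fun :: addL(0)]⟩
t=16: ⟨C=-3; E=∅; K=[fun :: fun :: addL(0)]⟩
t=17: ⟨C=-3; E={z↦-3}; K=[fun :: addL(0)]⟩
t=18: ⟨C=w; E={w↦-3}; K=[addL(0)]⟩
→ final value -3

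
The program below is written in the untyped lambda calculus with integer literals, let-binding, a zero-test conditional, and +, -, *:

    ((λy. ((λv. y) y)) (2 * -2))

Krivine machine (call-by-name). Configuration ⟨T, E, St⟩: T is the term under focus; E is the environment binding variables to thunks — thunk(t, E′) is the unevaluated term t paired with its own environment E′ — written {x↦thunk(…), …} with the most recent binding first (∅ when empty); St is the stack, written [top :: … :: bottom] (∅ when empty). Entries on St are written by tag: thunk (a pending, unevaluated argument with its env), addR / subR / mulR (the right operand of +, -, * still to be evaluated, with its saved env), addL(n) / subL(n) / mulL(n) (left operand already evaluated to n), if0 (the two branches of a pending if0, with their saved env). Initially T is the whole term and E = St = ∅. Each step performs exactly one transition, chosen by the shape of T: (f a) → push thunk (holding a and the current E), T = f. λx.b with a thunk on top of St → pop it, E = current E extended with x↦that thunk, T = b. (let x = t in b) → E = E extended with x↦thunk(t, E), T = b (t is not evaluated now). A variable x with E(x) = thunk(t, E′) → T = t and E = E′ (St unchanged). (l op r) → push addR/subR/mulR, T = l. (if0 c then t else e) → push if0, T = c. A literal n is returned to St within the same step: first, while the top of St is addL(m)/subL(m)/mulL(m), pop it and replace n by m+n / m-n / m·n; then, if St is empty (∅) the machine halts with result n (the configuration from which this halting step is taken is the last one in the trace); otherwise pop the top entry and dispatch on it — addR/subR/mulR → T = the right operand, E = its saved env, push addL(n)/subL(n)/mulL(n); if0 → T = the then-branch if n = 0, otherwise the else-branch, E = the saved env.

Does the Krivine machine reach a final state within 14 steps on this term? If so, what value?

Answer: -4

Derivation:
step 0: [T=((λy. ((λv. y) y)) (2 * -2)) | E=∅ | St=∅]
step 1: [T=(λy. ((λv. y) y)) | E=∅ | St=[thunk]]
step 2: [T=((λv. y) y) | E={y↦thunk((2 * -2), ∅)} | St=∅]
step 3: [T=(λv. y) | E={y↦thunk((2 * -2), ∅)} | St=[thunk]]
step 4: [T=y | E={v↦thunk(y, {y↦thunk((2 * -2), ∅)}), y↦thunk((2 * -2), ∅)} | St=∅]
step 5: [T=(2 * -2) | E=∅ | St=∅]
step 6: [T=2 | E=∅ | St=[mulR]]
step 7: [T=-2 | E=∅ | St=[mulL(2)]]
→ final value -4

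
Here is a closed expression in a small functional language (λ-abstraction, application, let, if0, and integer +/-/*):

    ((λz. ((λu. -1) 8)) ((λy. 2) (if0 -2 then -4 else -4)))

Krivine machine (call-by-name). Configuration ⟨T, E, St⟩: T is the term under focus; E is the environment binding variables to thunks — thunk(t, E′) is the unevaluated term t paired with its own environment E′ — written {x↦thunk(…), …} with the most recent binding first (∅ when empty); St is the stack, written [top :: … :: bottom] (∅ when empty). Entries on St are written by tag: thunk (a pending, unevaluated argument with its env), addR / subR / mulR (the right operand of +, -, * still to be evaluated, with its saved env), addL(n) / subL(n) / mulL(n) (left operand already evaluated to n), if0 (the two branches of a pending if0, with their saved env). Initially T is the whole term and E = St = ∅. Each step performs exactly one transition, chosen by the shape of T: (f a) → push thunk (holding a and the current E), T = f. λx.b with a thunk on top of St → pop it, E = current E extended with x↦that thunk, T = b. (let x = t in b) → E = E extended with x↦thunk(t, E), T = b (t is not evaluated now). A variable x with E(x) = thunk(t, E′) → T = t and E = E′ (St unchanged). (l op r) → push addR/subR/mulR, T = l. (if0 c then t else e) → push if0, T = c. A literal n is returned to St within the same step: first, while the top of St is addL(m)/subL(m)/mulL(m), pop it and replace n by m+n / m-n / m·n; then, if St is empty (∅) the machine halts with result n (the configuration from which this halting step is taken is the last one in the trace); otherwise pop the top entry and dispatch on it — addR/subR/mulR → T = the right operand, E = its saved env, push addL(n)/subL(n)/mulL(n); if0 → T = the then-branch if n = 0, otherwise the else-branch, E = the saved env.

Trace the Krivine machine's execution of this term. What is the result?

[0] [T=((λz. ((λu. -1) 8)) ((λy. 2) (if0 -2 then -4 else -4))) | E=∅ | St=∅]
[1] [T=(λz. ((λu. -1) 8)) | E=∅ | St=[thunk]]
[2] [T=((λu. -1) 8) | E={z↦thunk(((λy. 2) (if0 -2 then -4 else -4)), ∅)} | St=∅]
[3] [T=(λu. -1) | E={z↦thunk(((λy. 2) (if0 -2 then -4 else -4)), ∅)} | St=[thunk]]
[4] [T=-1 | E={u↦thunk(8, {z↦thunk(((λy. 2) (if0 -2 then -4 else -4)), ∅)}), z↦thunk(((λy. 2) (if0 -2 then -4 else -4)), ∅)} | St=∅]
→ final value -1

Answer: -1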